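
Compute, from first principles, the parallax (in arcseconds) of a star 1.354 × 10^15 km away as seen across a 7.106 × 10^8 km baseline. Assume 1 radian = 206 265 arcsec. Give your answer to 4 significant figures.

0.1083 arcsec

θ ≈ B/d = (7.106 × 10^8) / (1.354 × 10^15) = 5.2482 × 10^-7 rad.
In arcseconds: 5.2482 × 10^-7 × 206265 = 0.10825″.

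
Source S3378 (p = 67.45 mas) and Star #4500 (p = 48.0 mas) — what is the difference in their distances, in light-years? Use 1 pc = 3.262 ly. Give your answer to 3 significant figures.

19.6 ly

d_A = 1/0.06745″ = 14.826 pc; d_B = 1/0.04800″ = 20.833 pc.
|d_B − d_A| = |20.833 − 14.826| = 6.007 pc = 6.007 × 3.262 ly = 19.595 ly.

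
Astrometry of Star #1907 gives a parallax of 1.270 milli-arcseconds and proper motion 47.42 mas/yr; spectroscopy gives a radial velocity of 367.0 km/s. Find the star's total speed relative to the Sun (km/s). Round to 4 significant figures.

407.4 km/s

d = 1/p = 1/0.001270″ = 787.4 pc.
μ = 47.42 mas/yr = 0.04742 ″/yr.
v_t = 4.740 μ d = 4.740 × 0.04742 × 787.4 = 176.98 km/s.
v = √(v_r² + v_t²) = √(367.0² + 176.98²) = √166011 = 407.44 km/s.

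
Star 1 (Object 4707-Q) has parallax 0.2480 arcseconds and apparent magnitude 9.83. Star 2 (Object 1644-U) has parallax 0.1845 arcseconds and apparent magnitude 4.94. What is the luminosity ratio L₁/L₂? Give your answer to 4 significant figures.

d₁ = 1/p₁ = 1/0.2480″ = 4.0323 pc; d₂ = 1/p₂ = 1/0.1845″ = 5.4201 pc.
M₁ = m₁ − 5 log₁₀ d₁ + 5 = 9.83 − 3.0278 + 5 = 11.8022.
M₂ = 4.94 − 3.6700 + 5 = 6.2700.
L₁/L₂ = 10^(0.4(M₂ − M₁)) = 10^(0.4 × (-5.5322)) = 10^(-2.21288) = 0.0061252.

L₁/L₂ = 0.006125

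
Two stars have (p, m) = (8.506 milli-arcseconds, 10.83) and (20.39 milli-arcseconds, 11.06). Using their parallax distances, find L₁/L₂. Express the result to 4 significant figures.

d₁ = 1/p₁ = 1/0.008506″ = 117.56 pc; d₂ = 1/p₂ = 1/0.02039″ = 49.044 pc.
M₁ = m₁ − 5 log₁₀ d₁ + 5 = 10.83 − 10.3513 + 5 = 5.4787.
M₂ = 11.06 − 8.4529 + 5 = 7.6071.
L₁/L₂ = 10^(0.4(M₂ − M₁)) = 10^(0.4 × 2.1284) = 10^0.85136 = 7.1017.

L₁/L₂ = 7.102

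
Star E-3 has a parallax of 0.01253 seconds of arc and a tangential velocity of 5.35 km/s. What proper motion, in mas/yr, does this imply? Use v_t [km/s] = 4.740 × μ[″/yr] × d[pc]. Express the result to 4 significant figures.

d = 1/p = 1/0.01253″ = 79.808 pc.
μ = v_t / (4.74 d) = 5.35 / (4.74 × 79.808) = 5.35 / 378.29 = 0.014143 ″/yr = 14.143 mas/yr.

14.14 mas/yr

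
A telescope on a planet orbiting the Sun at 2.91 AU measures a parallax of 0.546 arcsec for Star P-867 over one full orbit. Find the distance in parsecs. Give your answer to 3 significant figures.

5.33 pc

With baseline B (in AU) and parallax p (in arcsec), d = B/p parsecs.
d = 2.91 / 0.546 = 5.3297 pc.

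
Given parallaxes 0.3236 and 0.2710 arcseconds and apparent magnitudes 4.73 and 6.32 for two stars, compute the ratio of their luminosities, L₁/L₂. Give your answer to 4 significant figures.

d₁ = 1/p₁ = 1/0.3236″ = 3.0902 pc; d₂ = 1/p₂ = 1/0.2710″ = 3.69 pc.
M₁ = m₁ − 5 log₁₀ d₁ + 5 = 4.73 − 2.4499 + 5 = 7.2801.
M₂ = 6.32 − 2.8351 + 5 = 8.4849.
L₁/L₂ = 10^(0.4(M₂ − M₁)) = 10^(0.4 × 1.2048) = 10^0.48192 = 3.0333.

L₁/L₂ = 3.033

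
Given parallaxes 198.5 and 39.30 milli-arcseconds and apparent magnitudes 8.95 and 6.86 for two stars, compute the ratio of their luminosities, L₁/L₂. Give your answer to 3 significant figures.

L₁/L₂ = 0.00572

d₁ = 1/p₁ = 1/0.1985″ = 5.0378 pc; d₂ = 1/p₂ = 1/0.03930″ = 25.445 pc.
M₁ = m₁ − 5 log₁₀ d₁ + 5 = 8.95 − 3.5112 + 5 = 10.4388.
M₂ = 6.86 − 7.0280 + 5 = 4.8320.
L₁/L₂ = 10^(0.4(M₂ − M₁)) = 10^(0.4 × (-5.6068)) = 10^(-2.24272) = 0.0057185.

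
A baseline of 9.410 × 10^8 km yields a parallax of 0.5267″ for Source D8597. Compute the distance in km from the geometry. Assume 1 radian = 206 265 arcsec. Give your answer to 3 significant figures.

θ = 0.5267″ = 0.5267/206265 = 2.5535 × 10^-6 rad.
d = B/θ = (9.410 × 10^8) / (2.5535 × 10^-6) = 3.6851 × 10^14 km.

3.69 × 10^14 km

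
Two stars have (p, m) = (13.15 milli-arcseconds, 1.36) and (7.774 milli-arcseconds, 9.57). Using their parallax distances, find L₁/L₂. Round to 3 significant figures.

L₁/L₂ = 672

d₁ = 1/p₁ = 1/0.01315″ = 76.046 pc; d₂ = 1/p₂ = 1/0.007774″ = 128.63 pc.
M₁ = m₁ − 5 log₁₀ d₁ + 5 = 1.36 − 9.4054 + 5 = -3.0454.
M₂ = 9.57 − 10.5467 + 5 = 4.0233.
L₁/L₂ = 10^(0.4(M₂ − M₁)) = 10^(0.4 × 7.0687) = 10^2.82748 = 672.17.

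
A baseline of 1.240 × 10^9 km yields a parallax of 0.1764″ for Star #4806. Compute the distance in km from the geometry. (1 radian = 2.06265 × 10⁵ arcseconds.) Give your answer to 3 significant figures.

1.45 × 10^15 km

θ = 0.1764″ = 0.1764/206265 = 8.5521 × 10^-7 rad.
d = B/θ = (1.240 × 10^9) / (8.5521 × 10^-7) = 1.4499 × 10^15 km.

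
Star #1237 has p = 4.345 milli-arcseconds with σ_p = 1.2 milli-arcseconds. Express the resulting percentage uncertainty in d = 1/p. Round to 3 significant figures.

27.6%

For d = 1/p, |σ_d/d| = |σ_p/p|.
σ_p/p = 1.2 / 4.345 = 0.27618 = 27.618%.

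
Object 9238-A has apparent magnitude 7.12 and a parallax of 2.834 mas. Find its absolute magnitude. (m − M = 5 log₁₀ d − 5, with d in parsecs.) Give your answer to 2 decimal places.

M = -0.62

d = 1/p = 1/0.002834″ = 352.86 pc.
m − M = 5 log₁₀(352.86) − 5 = 12.7380 − 5 = 7.7380.
M = m − (m − M) = 7.12 − 7.7380 = -0.62.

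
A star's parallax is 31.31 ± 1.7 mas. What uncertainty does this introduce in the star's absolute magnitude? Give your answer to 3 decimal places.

σ_M = 0.118 mag

M = m − 5 log₁₀ d + 5 = m + 5 log₁₀ p + 5, so ∂M/∂p = 5/(p ln 10).
σ_M = (5/ln 10) · (σ_p/p) = 2.1715 × 1.7/31.31 = 2.1715 × 0.054296 = 0.1179.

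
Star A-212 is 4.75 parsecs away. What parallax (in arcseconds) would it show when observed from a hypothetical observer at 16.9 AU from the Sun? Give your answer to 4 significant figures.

p (arcsec) = B (AU) / d (pc).
p = 16.9 / 4.75 = 3.5579 arcsec.

3.558 arcsec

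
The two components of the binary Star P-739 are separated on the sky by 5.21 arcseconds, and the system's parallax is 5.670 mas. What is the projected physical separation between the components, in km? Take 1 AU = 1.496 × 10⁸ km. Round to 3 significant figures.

1.37 × 10^11 km

d = 1/p = 1/0.005670″ = 176.37 pc.
At distance d (pc), an angle of θ arcsec spans θ·d AU: s = 5.21 × 176.37 = 918.89 AU.
= 918.89 × 1.496 × 10⁸ km = 1.3747 × 10^11 km.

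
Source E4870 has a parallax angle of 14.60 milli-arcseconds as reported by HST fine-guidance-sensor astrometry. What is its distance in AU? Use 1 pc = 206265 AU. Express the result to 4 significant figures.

1.413 × 10^7 AU

p = 14.60 milli-arcseconds = 0.01460 arcsec.
d = 1/p = 1/0.01460 = 68.493 pc.
In AU: 68.493 × 206265 = 1.4128 × 10^7 AU.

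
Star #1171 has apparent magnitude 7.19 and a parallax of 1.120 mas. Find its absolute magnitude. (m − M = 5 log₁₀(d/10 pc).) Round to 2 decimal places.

d = 1/p = 1/0.001120″ = 892.86 pc.
m − M = 5 log₁₀(892.86) − 5 = 14.7539 − 5 = 9.7539.
M = m − (m − M) = 7.19 − 9.7539 = -2.56.

M = -2.56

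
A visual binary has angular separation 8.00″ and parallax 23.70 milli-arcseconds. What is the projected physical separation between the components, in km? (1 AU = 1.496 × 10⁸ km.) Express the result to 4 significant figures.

d = 1/p = 1/0.02370″ = 42.194 pc.
At distance d (pc), an angle of θ arcsec spans θ·d AU: s = 8.00 × 42.194 = 337.55 AU.
= 337.55 × 1.496 × 10⁸ km = 5.0497 × 10^10 km.

5.050 × 10^10 km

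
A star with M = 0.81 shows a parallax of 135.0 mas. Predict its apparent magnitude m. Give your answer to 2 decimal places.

d = 1/p = 1/0.1350″ = 7.4074 pc.
m − M = 5 log₁₀ d − 5 = 5 log₁₀(7.4074) − 5 = 4.3483 − 5 = -0.6517.
m = M + (m − M) = 0.81 + (-0.6517) = 0.16.

m = 0.16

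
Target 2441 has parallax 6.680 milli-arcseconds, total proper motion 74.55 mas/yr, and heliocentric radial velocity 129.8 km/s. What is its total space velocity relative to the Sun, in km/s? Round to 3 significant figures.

d = 1/p = 1/0.006680″ = 149.7 pc.
μ = 74.55 mas/yr = 0.07455 ″/yr.
v_t = 4.740 μ d = 4.740 × 0.07455 × 149.7 = 52.899 km/s.
v = √(v_r² + v_t²) = √(129.8² + 52.899²) = √19646.3 = 140.17 km/s.

140 km/s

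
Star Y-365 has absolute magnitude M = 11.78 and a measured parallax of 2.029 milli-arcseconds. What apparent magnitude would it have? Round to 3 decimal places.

d = 1/p = 1/0.002029″ = 492.85 pc.
m − M = 5 log₁₀ d − 5 = 5 log₁₀(492.85) − 5 = 13.4636 − 5 = 8.4636.
m = M + (m − M) = 11.78 + 8.4636 = 20.244.

m = 20.244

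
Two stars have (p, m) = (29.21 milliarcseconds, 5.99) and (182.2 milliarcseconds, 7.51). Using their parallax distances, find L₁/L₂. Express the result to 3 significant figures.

d₁ = 1/p₁ = 1/0.02921″ = 34.235 pc; d₂ = 1/p₂ = 1/0.1822″ = 5.4885 pc.
M₁ = m₁ − 5 log₁₀ d₁ + 5 = 5.99 − 7.6724 + 5 = 3.3176.
M₂ = 7.51 − 3.6973 + 5 = 8.8127.
L₁/L₂ = 10^(0.4(M₂ − M₁)) = 10^(0.4 × 5.4951) = 10^2.19804 = 157.78.

L₁/L₂ = 158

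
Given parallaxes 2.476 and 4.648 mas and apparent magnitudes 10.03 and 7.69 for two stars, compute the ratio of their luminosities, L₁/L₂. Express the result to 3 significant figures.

d₁ = 1/p₁ = 1/0.002476″ = 403.88 pc; d₂ = 1/p₂ = 1/0.004648″ = 215.15 pc.
M₁ = m₁ − 5 log₁₀ d₁ + 5 = 10.03 − 13.0313 + 5 = 1.9987.
M₂ = 7.69 − 11.6637 + 5 = 1.0263.
L₁/L₂ = 10^(0.4(M₂ − M₁)) = 10^(0.4 × (-0.9724)) = 10^(-0.38896) = 0.40836.

L₁/L₂ = 0.408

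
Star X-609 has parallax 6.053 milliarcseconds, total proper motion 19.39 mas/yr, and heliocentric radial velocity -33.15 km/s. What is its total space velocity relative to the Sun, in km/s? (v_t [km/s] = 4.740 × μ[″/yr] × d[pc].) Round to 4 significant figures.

36.46 km/s

d = 1/p = 1/0.006053″ = 165.21 pc.
μ = 19.39 mas/yr = 0.01939 ″/yr.
v_t = 4.740 μ d = 4.740 × 0.01939 × 165.21 = 15.184 km/s.
v = √(v_r² + v_t²) = √((-33.15)² + 15.184²) = √1329.48 = 36.462 km/s.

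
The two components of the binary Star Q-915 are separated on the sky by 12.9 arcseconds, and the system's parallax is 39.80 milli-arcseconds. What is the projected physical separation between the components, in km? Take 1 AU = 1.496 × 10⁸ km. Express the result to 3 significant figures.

d = 1/p = 1/0.03980″ = 25.126 pc.
At distance d (pc), an angle of θ arcsec spans θ·d AU: s = 12.9 × 25.126 = 324.13 AU.
= 324.13 × 1.496 × 10⁸ km = 4.8490 × 10^10 km.

4.85 × 10^10 km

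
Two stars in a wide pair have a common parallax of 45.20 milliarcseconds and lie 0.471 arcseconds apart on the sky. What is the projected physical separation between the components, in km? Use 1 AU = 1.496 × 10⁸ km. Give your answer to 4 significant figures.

d = 1/p = 1/0.04520″ = 22.124 pc.
At distance d (pc), an angle of θ arcsec spans θ·d AU: s = 0.471 × 22.124 = 10.42 AU.
= 10.42 × 1.496 × 10⁸ km = 1.5588 × 10^9 km.

1.559 × 10^9 km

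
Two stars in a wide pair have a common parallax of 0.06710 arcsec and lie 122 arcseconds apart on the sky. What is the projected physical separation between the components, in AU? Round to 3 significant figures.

1820 AU

d = 1/p = 1/0.06710″ = 14.903 pc.
At distance d (pc), an angle of θ arcsec spans θ·d AU: s = 122 × 14.903 = 1818.2 AU.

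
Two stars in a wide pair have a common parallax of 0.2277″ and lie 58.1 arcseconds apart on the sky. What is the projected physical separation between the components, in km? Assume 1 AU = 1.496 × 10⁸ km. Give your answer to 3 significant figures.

d = 1/p = 1/0.2277″ = 4.3917 pc.
At distance d (pc), an angle of θ arcsec spans θ·d AU: s = 58.1 × 4.3917 = 255.16 AU.
= 255.16 × 1.496 × 10⁸ km = 3.8172 × 10^10 km.

3.82 × 10^10 km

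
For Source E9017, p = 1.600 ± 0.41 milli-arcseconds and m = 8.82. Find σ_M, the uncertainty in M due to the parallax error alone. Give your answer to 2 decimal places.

M = m − 5 log₁₀ d + 5 = m + 5 log₁₀ p + 5, so ∂M/∂p = 5/(p ln 10).
σ_M = (5/ln 10) · (σ_p/p) = 2.1715 × 0.41/1.600 = 2.1715 × 0.25625 = 0.55645.

σ_M = 0.56 mag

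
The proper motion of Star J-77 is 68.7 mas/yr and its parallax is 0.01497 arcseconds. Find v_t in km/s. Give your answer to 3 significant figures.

d = 1/p = 1/0.01497″ = 66.8 pc.
μ = 68.7 mas/yr = 0.0687 ″/yr.
v_t = 4.74 × μ × d = 4.74 × 0.0687 × 66.8 = 21.753 km/s.

21.8 km/s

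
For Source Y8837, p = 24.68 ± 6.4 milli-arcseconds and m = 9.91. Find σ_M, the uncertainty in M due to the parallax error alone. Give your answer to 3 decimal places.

M = m − 5 log₁₀ d + 5 = m + 5 log₁₀ p + 5, so ∂M/∂p = 5/(p ln 10).
σ_M = (5/ln 10) · (σ_p/p) = 2.1715 × 6.4/24.68 = 2.1715 × 0.25932 = 0.56311.

σ_M = 0.563 mag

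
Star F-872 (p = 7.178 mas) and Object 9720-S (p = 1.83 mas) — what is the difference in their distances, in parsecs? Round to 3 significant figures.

d_A = 1/0.007178″ = 139.31 pc; d_B = 1/0.001830″ = 546.45 pc.
|d_B − d_A| = |546.45 − 139.31| = 407.14 pc.

407 pc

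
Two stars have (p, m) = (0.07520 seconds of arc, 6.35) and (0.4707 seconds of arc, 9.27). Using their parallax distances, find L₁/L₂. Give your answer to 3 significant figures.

d₁ = 1/p₁ = 1/0.07520″ = 13.298 pc; d₂ = 1/p₂ = 1/0.4707″ = 2.1245 pc.
M₁ = m₁ − 5 log₁₀ d₁ + 5 = 6.35 − 5.6189 + 5 = 5.7311.
M₂ = 9.27 − 1.6363 + 5 = 12.6337.
L₁/L₂ = 10^(0.4(M₂ − M₁)) = 10^(0.4 × 6.9026) = 10^2.76104 = 576.82.

L₁/L₂ = 577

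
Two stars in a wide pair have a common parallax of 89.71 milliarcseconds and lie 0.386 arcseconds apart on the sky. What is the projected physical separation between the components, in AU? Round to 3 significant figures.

4.30 AU

d = 1/p = 1/0.08971″ = 11.147 pc.
At distance d (pc), an angle of θ arcsec spans θ·d AU: s = 0.386 × 11.147 = 4.3027 AU.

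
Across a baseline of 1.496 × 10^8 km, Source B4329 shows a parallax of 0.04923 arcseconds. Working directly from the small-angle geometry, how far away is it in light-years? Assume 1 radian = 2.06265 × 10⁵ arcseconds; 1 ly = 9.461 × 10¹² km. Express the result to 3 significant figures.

66.3 ly

θ = 0.04923″ = 0.04923/206265 = 2.3867 × 10^-7 rad.
d = B/θ = (1.496 × 10^8) / (2.3867 × 10^-7) = 6.2681 × 10^14 km = (6.2681 × 10^14) / (9.461 × 10^12) ly = 66.252 ly.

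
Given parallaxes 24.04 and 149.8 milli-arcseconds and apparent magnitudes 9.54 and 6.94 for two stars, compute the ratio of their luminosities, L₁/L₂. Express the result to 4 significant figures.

L₁/L₂ = 3.541

d₁ = 1/p₁ = 1/0.02404″ = 41.597 pc; d₂ = 1/p₂ = 1/0.1498″ = 6.6756 pc.
M₁ = m₁ − 5 log₁₀ d₁ + 5 = 9.54 − 8.0953 + 5 = 6.4447.
M₂ = 6.94 − 4.1225 + 5 = 7.8175.
L₁/L₂ = 10^(0.4(M₂ − M₁)) = 10^(0.4 × 1.3728) = 10^0.54912 = 3.541.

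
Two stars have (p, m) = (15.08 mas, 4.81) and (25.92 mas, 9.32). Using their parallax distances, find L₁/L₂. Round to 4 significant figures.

d₁ = 1/p₁ = 1/0.01508″ = 66.313 pc; d₂ = 1/p₂ = 1/0.02592″ = 38.58 pc.
M₁ = m₁ − 5 log₁₀ d₁ + 5 = 4.81 − 9.1080 + 5 = 0.7020.
M₂ = 9.32 − 7.9318 + 5 = 6.3882.
L₁/L₂ = 10^(0.4(M₂ − M₁)) = 10^(0.4 × 5.6862) = 10^2.27448 = 188.14.

L₁/L₂ = 188.1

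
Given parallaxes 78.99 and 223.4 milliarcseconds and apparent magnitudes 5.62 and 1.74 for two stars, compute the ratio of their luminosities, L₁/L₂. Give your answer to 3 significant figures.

L₁/L₂ = 0.224

d₁ = 1/p₁ = 1/0.07899″ = 12.66 pc; d₂ = 1/p₂ = 1/0.2234″ = 4.4763 pc.
M₁ = m₁ − 5 log₁₀ d₁ + 5 = 5.62 − 5.5122 + 5 = 5.1078.
M₂ = 1.74 − 3.2546 + 5 = 3.4854.
L₁/L₂ = 10^(0.4(M₂ − M₁)) = 10^(0.4 × (-1.6224)) = 10^(-0.64896) = 0.22441.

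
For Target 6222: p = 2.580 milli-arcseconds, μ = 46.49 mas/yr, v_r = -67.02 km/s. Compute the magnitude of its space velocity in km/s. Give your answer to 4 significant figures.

108.6 km/s

d = 1/p = 1/0.002580″ = 387.6 pc.
μ = 46.49 mas/yr = 0.04649 ″/yr.
v_t = 4.740 μ d = 4.740 × 0.04649 × 387.6 = 85.413 km/s.
v = √(v_r² + v_t²) = √((-67.02)² + 85.413²) = √11787.1 = 108.57 km/s.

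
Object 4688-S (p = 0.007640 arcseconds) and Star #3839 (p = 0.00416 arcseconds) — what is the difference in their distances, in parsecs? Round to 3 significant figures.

109 pc

d_A = 1/0.007640″ = 130.89 pc; d_B = 1/0.004160″ = 240.38 pc.
|d_B − d_A| = |240.38 − 130.89| = 109.49 pc.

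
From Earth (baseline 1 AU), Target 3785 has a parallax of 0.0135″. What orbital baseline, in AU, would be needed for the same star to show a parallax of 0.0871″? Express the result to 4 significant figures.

Parallax scales linearly with baseline: p ∝ B, so B = p_target / p_Earth × 1 AU.
B = 0.0871 / 0.0135 = 6.4519 AU.

6.452 AU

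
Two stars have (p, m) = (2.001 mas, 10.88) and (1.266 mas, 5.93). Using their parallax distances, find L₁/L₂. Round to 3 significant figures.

L₁/L₂ = 0.00419

d₁ = 1/p₁ = 1/0.002001″ = 499.75 pc; d₂ = 1/p₂ = 1/0.001266″ = 789.89 pc.
M₁ = m₁ − 5 log₁₀ d₁ + 5 = 10.88 − 13.4938 + 5 = 2.3862.
M₂ = 5.93 − 14.4878 + 5 = -3.5578.
L₁/L₂ = 10^(0.4(M₂ − M₁)) = 10^(0.4 × (-5.9440)) = 10^(-2.37760) = 0.0041918.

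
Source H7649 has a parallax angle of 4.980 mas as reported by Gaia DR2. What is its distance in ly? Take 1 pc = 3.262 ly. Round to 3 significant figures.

655 ly

p = 4.980 mas = 0.004980 arcsec.
d = 1/p = 1/0.004980 = 200.8 pc.
In light-years: 200.8 × 3.262 = 655.01 ly.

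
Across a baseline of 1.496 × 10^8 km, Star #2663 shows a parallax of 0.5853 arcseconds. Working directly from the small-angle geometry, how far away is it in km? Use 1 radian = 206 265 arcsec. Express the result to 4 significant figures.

θ = 0.5853″ = 0.5853/206265 = 2.8376 × 10^-6 rad.
d = B/θ = (1.496 × 10^8) / (2.8376 × 10^-6) = 5.2721 × 10^13 km.

5.272 × 10^13 km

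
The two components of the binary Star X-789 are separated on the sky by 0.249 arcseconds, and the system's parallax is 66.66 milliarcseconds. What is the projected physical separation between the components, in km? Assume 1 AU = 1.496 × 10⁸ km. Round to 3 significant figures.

5.59 × 10^8 km

d = 1/p = 1/0.06666″ = 15.002 pc.
At distance d (pc), an angle of θ arcsec spans θ·d AU: s = 0.249 × 15.002 = 3.7355 AU.
= 3.7355 × 1.496 × 10⁸ km = 5.5883 × 10^8 km.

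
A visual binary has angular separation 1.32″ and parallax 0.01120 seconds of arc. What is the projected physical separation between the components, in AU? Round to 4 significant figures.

d = 1/p = 1/0.01120″ = 89.286 pc.
At distance d (pc), an angle of θ arcsec spans θ·d AU: s = 1.32 × 89.286 = 117.86 AU.

117.9 AU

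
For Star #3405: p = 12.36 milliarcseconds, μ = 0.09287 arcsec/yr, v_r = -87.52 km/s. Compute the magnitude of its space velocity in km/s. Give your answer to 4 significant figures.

94.49 km/s

d = 1/p = 1/0.01236″ = 80.906 pc.
v_t = 4.740 μ d = 4.740 × 0.09287 × 80.906 = 35.615 km/s.
v = √(v_r² + v_t²) = √((-87.52)² + 35.615²) = √8928.18 = 94.489 km/s.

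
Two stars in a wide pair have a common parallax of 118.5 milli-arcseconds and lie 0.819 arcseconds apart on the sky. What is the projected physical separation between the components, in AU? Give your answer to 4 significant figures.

d = 1/p = 1/0.1185″ = 8.4388 pc.
At distance d (pc), an angle of θ arcsec spans θ·d AU: s = 0.819 × 8.4388 = 6.9114 AU.

6.911 AU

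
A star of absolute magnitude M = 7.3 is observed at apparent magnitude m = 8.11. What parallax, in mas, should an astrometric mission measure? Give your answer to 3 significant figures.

68.9 mas

m − M = 8.11 − 7.3 = 0.81.
d = 10^((m−M)/5 + 1) = 10^1.162 = 14.521 pc.
p = 1/d = 1/14.521 = 0.068866 arcsec = 68.866 mas.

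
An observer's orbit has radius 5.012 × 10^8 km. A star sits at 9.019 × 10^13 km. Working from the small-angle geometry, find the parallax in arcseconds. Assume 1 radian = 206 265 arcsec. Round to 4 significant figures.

1.146 arcsec

θ ≈ B/d = (5.012 × 10^8) / (9.019 × 10^13) = 5.5572 × 10^-6 rad.
In arcseconds: 5.5572 × 10^-6 × 206265 = 1.1463″.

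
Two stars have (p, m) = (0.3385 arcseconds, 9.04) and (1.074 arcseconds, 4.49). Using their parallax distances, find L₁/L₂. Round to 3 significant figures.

d₁ = 1/p₁ = 1/0.3385″ = 2.9542 pc; d₂ = 1/p₂ = 1/1.074″ = 0.9311 pc.
M₁ = m₁ − 5 log₁₀ d₁ + 5 = 9.04 − 2.3522 + 5 = 11.6878.
M₂ = 4.49 − (-0.1550) + 5 = 9.6450.
L₁/L₂ = 10^(0.4(M₂ − M₁)) = 10^(0.4 × (-2.0428)) = 10^(-0.81712) = 0.15236.

L₁/L₂ = 0.152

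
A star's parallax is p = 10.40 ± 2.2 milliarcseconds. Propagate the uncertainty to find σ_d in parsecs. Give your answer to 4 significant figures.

20.34 pc

d = 1/p, so σ_d = σ_p / p².
σ_d = 0.00220 / (0.01040)² = 0.00220 / 0.00010816 = 20.34 pc.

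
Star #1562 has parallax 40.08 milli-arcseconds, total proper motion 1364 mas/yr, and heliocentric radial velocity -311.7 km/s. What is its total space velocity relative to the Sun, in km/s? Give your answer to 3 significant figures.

351 km/s

d = 1/p = 1/0.04008″ = 24.95 pc.
μ = 1364 mas/yr = 1.364 ″/yr.
v_t = 4.740 μ d = 4.740 × 1.364 × 24.95 = 161.31 km/s.
v = √(v_r² + v_t²) = √((-311.7)² + 161.31²) = √123178 = 350.97 km/s.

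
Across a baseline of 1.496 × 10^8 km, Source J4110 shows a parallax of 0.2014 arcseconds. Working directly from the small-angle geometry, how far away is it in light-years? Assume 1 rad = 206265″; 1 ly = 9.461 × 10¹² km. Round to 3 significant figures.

θ = 0.2014″ = 0.2014/206265 = 9.7641 × 10^-7 rad.
d = B/θ = (1.496 × 10^8) / (9.7641 × 10^-7) = 1.5321 × 10^14 km = (1.5321 × 10^14) / (9.461 × 10^12) ly = 16.194 ly.

16.2 ly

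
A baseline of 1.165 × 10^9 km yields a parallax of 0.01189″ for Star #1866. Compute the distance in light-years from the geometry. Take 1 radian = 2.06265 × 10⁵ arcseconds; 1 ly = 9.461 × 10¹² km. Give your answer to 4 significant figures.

θ = 0.01189″ = 0.01189/206265 = 5.7644 × 10^-8 rad.
d = B/θ = (1.165 × 10^9) / (5.7644 × 10^-8) = 2.0210 × 10^16 km = (2.0210 × 10^16) / (9.461 × 10^12) ly = 2136.1 ly.

2136 ly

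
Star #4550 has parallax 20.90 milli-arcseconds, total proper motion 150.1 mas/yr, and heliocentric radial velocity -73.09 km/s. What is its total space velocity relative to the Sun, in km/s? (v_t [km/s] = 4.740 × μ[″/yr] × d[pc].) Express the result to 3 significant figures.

d = 1/p = 1/0.02090″ = 47.847 pc.
μ = 150.1 mas/yr = 0.1501 ″/yr.
v_t = 4.740 μ d = 4.740 × 0.1501 × 47.847 = 34.042 km/s.
v = √(v_r² + v_t²) = √((-73.09)² + 34.042²) = √6501.01 = 80.629 km/s.

80.6 km/s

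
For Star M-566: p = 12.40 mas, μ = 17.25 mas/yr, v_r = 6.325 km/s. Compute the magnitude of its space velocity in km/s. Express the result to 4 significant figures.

9.137 km/s

d = 1/p = 1/0.01240″ = 80.645 pc.
μ = 17.25 mas/yr = 0.01725 ″/yr.
v_t = 4.740 μ d = 4.740 × 0.01725 × 80.645 = 6.5939 km/s.
v = √(v_r² + v_t²) = √(6.325² + 6.5939²) = √83.4851 = 9.137 km/s.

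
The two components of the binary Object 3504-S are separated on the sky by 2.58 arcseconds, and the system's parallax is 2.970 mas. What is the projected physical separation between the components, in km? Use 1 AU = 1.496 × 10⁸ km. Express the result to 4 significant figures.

d = 1/p = 1/0.002970″ = 336.7 pc.
At distance d (pc), an angle of θ arcsec spans θ·d AU: s = 2.58 × 336.7 = 868.69 AU.
= 868.69 × 1.496 × 10⁸ km = 1.2996 × 10^11 km.

1.300 × 10^11 km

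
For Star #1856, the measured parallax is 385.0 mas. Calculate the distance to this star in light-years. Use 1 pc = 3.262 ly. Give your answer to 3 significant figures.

p = 385.0 mas = 0.3850 arcsec.
d = 1/p = 1/0.3850 = 2.5974 pc.
In light-years: 2.5974 × 3.262 = 8.4727 ly.

8.47 light years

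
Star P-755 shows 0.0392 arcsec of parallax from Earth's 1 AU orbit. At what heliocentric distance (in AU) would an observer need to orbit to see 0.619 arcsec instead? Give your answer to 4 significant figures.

Parallax scales linearly with baseline: p ∝ B, so B = p_target / p_Earth × 1 AU.
B = 0.619 / 0.0392 = 15.791 AU.

15.79 AU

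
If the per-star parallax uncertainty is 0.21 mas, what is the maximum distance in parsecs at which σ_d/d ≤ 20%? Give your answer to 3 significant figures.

σ_d/d = σ_p/p, so the condition is σ_p/p ≤ 0.20, i.e. p ≥ σ_p/0.20.
p_min = 0.21/0.20 = 1.05 mas = 0.00105 arcsec.
d_max = 1/p_min = 1/0.00105 = 952.38 pc.

952 pc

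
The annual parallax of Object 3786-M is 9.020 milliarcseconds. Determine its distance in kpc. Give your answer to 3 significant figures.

0.111 kpc

p = 9.020 milliarcseconds = 0.009020 arcsec.
d = 1/p = 1/0.009020 = 110.86 pc.
= 0.11086 kpc.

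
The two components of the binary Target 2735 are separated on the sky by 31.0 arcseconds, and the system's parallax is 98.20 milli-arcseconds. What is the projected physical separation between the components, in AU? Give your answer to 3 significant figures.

316 AU

d = 1/p = 1/0.09820″ = 10.183 pc.
At distance d (pc), an angle of θ arcsec spans θ·d AU: s = 31.0 × 10.183 = 315.67 AU.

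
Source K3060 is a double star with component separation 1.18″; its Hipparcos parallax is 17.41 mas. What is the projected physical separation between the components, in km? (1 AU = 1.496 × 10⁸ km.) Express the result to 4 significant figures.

d = 1/p = 1/0.01741″ = 57.438 pc.
At distance d (pc), an angle of θ arcsec spans θ·d AU: s = 1.18 × 57.438 = 67.777 AU.
= 67.777 × 1.496 × 10⁸ km = 1.0139 × 10^10 km.

1.014 × 10^10 km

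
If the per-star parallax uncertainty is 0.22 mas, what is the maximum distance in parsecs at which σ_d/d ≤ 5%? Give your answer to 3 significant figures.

227 pc

σ_d/d = σ_p/p, so the condition is σ_p/p ≤ 0.05, i.e. p ≥ σ_p/0.05.
p_min = 0.22/0.05 = 4.4 mas = 0.0044 arcsec.
d_max = 1/p_min = 1/0.0044 = 227.27 pc.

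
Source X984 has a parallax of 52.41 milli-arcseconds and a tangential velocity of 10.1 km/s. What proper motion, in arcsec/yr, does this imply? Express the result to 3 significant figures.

0.112 arcsec/yr

d = 1/p = 1/0.05241″ = 19.08 pc.
μ = v_t / (4.74 d) = 10.1 / (4.74 × 19.08) = 10.1 / 90.439 = 0.11168 ″/yr.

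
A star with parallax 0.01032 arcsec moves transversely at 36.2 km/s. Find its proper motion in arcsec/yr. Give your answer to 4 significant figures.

0.07882 arcsec/yr

d = 1/p = 1/0.01032″ = 96.899 pc.
μ = v_t / (4.74 d) = 36.2 / (4.74 × 96.899) = 36.2 / 459.3 = 0.078816 ″/yr.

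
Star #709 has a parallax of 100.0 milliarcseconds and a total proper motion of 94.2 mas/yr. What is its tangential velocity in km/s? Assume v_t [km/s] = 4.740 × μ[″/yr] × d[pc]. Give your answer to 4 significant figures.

d = 1/p = 1/0.1000″ = 10 pc.
μ = 94.2 mas/yr = 0.0942 ″/yr.
v_t = 4.74 × μ × d = 4.74 × 0.0942 × 10 = 4.4651 km/s.

4.465 km/s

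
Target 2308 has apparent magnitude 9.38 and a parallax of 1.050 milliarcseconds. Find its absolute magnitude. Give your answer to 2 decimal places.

d = 1/p = 1/0.001050″ = 952.38 pc.
m − M = 5 log₁₀(952.38) − 5 = 14.8941 − 5 = 9.8941.
M = m − (m − M) = 9.38 − 9.8941 = -0.51.

M = -0.51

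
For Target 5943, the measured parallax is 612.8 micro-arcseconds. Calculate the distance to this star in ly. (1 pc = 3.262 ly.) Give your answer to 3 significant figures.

5320 ly

p = 612.8 micro-arcseconds = 0.0006128 arcsec.
d = 1/p = 1/0.0006128 = 1631.9 pc.
In light-years: 1631.9 × 3.262 = 5323.3 ly.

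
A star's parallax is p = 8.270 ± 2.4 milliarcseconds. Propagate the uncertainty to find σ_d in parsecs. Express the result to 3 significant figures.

d = 1/p, so σ_d = σ_p / p².
σ_d = 0.00240 / (0.008270)² = 0.00240 / 0.000068393 = 35.091 pc.

35.1 pc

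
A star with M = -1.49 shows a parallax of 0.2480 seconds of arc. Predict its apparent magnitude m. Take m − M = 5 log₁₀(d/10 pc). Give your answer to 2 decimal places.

d = 1/p = 1/0.2480″ = 4.0323 pc.
m − M = 5 log₁₀ d − 5 = 5 log₁₀(4.0323) − 5 = 3.0278 − 5 = -1.9722.
m = M + (m − M) = -1.49 + (-1.9722) = -3.46.

m = -3.46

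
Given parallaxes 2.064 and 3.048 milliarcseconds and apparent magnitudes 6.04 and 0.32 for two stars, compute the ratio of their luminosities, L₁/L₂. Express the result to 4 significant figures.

L₁/L₂ = 0.01124

d₁ = 1/p₁ = 1/0.002064″ = 484.5 pc; d₂ = 1/p₂ = 1/0.003048″ = 328.08 pc.
M₁ = m₁ − 5 log₁₀ d₁ + 5 = 6.04 − 13.4265 + 5 = -2.3865.
M₂ = 0.32 − 12.5799 + 5 = -7.2599.
L₁/L₂ = 10^(0.4(M₂ − M₁)) = 10^(0.4 × (-4.8734)) = 10^(-1.94936) = 0.011237.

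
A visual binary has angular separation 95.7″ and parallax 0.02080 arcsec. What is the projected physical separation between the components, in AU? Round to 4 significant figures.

d = 1/p = 1/0.02080″ = 48.077 pc.
At distance d (pc), an angle of θ arcsec spans θ·d AU: s = 95.7 × 48.077 = 4601 AU.

4601 AU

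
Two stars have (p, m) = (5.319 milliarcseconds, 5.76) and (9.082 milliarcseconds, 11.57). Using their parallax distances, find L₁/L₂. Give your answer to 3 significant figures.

L₁/L₂ = 615

d₁ = 1/p₁ = 1/0.005319″ = 188.01 pc; d₂ = 1/p₂ = 1/0.009082″ = 110.11 pc.
M₁ = m₁ − 5 log₁₀ d₁ + 5 = 5.76 − 11.3709 + 5 = -0.6109.
M₂ = 11.57 − 10.2091 + 5 = 6.3609.
L₁/L₂ = 10^(0.4(M₂ − M₁)) = 10^(0.4 × 6.9718) = 10^2.78872 = 614.78.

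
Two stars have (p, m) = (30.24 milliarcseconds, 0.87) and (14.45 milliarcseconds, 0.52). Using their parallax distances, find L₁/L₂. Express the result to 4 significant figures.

d₁ = 1/p₁ = 1/0.03024″ = 33.069 pc; d₂ = 1/p₂ = 1/0.01445″ = 69.204 pc.
M₁ = m₁ − 5 log₁₀ d₁ + 5 = 0.87 − 7.5971 + 5 = -1.7271.
M₂ = 0.52 − 9.2007 + 5 = -3.6807.
L₁/L₂ = 10^(0.4(M₂ − M₁)) = 10^(0.4 × (-1.9536)) = 10^(-0.78144) = 0.16541.

L₁/L₂ = 0.1654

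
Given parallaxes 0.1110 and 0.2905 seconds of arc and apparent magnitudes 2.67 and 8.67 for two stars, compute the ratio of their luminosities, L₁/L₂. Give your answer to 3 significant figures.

L₁/L₂ = 1720

d₁ = 1/p₁ = 1/0.1110″ = 9.009 pc; d₂ = 1/p₂ = 1/0.2905″ = 3.4423 pc.
M₁ = m₁ − 5 log₁₀ d₁ + 5 = 2.67 − 4.7734 + 5 = 2.8966.
M₂ = 8.67 − 2.6842 + 5 = 10.9858.
L₁/L₂ = 10^(0.4(M₂ − M₁)) = 10^(0.4 × 8.0892) = 10^3.23568 = 1720.6.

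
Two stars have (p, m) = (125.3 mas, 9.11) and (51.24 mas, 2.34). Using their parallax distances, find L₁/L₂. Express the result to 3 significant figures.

d₁ = 1/p₁ = 1/0.1253″ = 7.9808 pc; d₂ = 1/p₂ = 1/0.05124″ = 19.516 pc.
M₁ = m₁ − 5 log₁₀ d₁ + 5 = 9.11 − 4.5102 + 5 = 9.5998.
M₂ = 2.34 − 6.4520 + 5 = 0.8880.
L₁/L₂ = 10^(0.4(M₂ − M₁)) = 10^(0.4 × (-8.7118)) = 10^(-3.48472) = 0.00032755.

L₁/L₂ = 0.000328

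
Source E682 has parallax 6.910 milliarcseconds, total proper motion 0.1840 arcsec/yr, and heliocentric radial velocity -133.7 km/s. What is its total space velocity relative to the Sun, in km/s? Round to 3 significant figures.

d = 1/p = 1/0.006910″ = 144.72 pc.
v_t = 4.740 μ d = 4.740 × 0.1840 × 144.72 = 126.22 km/s.
v = √(v_r² + v_t²) = √((-133.7)² + 126.22²) = √33807.2 = 183.87 km/s.

184 km/s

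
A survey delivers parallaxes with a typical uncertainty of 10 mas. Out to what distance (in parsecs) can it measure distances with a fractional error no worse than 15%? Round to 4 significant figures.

σ_d/d = σ_p/p, so the condition is σ_p/p ≤ 0.15, i.e. p ≥ σ_p/0.15.
p_min = 10/0.15 = 66.667 mas = 0.066667 arcsec.
d_max = 1/p_min = 1/0.066667 = 15 pc.

15.00 pc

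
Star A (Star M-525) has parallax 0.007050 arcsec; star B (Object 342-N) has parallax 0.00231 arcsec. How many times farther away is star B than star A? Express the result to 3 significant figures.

3.05

Since d = 1/p, d_B/d_A = p_A/p_B.
= 0.007050 / 0.00231 = 3.0519.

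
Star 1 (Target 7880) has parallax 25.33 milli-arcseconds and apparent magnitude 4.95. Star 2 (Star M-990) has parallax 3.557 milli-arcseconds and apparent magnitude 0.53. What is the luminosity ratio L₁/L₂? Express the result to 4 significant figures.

d₁ = 1/p₁ = 1/0.02533″ = 39.479 pc; d₂ = 1/p₂ = 1/0.003557″ = 281.14 pc.
M₁ = m₁ − 5 log₁₀ d₁ + 5 = 4.95 − 7.9818 + 5 = 1.9682.
M₂ = 0.53 − 12.2446 + 5 = -6.7146.
L₁/L₂ = 10^(0.4(M₂ − M₁)) = 10^(0.4 × (-8.6828)) = 10^(-3.47312) = 0.00033642.

L₁/L₂ = 0.0003364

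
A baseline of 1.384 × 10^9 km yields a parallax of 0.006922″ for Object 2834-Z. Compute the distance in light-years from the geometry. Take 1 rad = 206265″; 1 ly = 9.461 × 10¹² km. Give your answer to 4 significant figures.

4359 ly

θ = 0.006922″ = 0.006922/206265 = 3.3559 × 10^-8 rad.
d = B/θ = (1.384 × 10^9) / (3.3559 × 10^-8) = 4.1241 × 10^16 km = (4.1241 × 10^16) / (9.461 × 10^12) ly = 4359.1 ly.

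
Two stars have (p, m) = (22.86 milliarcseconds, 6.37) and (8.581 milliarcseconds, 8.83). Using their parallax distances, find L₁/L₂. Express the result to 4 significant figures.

L₁/L₂ = 1.358

d₁ = 1/p₁ = 1/0.02286″ = 43.745 pc; d₂ = 1/p₂ = 1/0.008581″ = 116.54 pc.
M₁ = m₁ − 5 log₁₀ d₁ + 5 = 6.37 − 8.2046 + 5 = 3.1654.
M₂ = 8.83 − 10.3324 + 5 = 3.4976.
L₁/L₂ = 10^(0.4(M₂ − M₁)) = 10^(0.4 × 0.3322) = 10^0.13288 = 1.3579.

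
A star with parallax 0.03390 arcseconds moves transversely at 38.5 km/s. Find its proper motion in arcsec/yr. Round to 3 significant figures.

d = 1/p = 1/0.03390″ = 29.499 pc.
μ = v_t / (4.74 d) = 38.5 / (4.74 × 29.499) = 38.5 / 139.83 = 0.27533 ″/yr.

0.275 arcsec/yr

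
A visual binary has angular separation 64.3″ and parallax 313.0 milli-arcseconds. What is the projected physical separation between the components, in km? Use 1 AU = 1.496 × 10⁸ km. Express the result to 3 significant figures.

3.07 × 10^10 km

d = 1/p = 1/0.3130″ = 3.1949 pc.
At distance d (pc), an angle of θ arcsec spans θ·d AU: s = 64.3 × 3.1949 = 205.43 AU.
= 205.43 × 1.496 × 10⁸ km = 3.0732 × 10^10 km.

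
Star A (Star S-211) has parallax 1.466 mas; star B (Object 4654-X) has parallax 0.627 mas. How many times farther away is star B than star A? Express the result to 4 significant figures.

Since d = 1/p, d_B/d_A = p_A/p_B.
= 1.466 / 0.627 = 2.3381.

2.338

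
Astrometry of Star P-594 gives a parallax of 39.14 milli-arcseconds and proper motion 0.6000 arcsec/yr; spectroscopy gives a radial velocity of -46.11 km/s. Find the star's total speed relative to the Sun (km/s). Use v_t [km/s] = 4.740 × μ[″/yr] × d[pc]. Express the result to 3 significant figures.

86.1 km/s

d = 1/p = 1/0.03914″ = 25.549 pc.
v_t = 4.740 μ d = 4.740 × 0.6000 × 25.549 = 72.661 km/s.
v = √(v_r² + v_t²) = √((-46.11)² + 72.661²) = √7405.75 = 86.057 km/s.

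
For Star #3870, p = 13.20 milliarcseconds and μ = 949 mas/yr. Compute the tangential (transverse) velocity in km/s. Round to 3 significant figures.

d = 1/p = 1/0.01320″ = 75.758 pc.
μ = 949 mas/yr = 0.949 ″/yr.
v_t = 4.74 × μ × d = 4.74 × 0.949 × 75.758 = 340.78 km/s.

341 km/s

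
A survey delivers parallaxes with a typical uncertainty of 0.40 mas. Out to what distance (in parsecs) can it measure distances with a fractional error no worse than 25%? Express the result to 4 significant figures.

σ_d/d = σ_p/p, so the condition is σ_p/p ≤ 0.25, i.e. p ≥ σ_p/0.25.
p_min = 0.40/0.25 = 1.6 mas = 0.0016 arcsec.
d_max = 1/p_min = 1/0.0016 = 625 pc.

625.0 pc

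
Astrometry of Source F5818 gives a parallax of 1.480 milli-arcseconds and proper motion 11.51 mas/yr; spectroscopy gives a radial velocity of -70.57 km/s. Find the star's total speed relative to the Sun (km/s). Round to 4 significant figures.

79.62 km/s

d = 1/p = 1/0.001480″ = 675.68 pc.
μ = 11.51 mas/yr = 0.01151 ″/yr.
v_t = 4.740 μ d = 4.740 × 0.01151 × 675.68 = 36.863 km/s.
v = √(v_r² + v_t²) = √((-70.57)² + 36.863²) = √6339.01 = 79.618 km/s.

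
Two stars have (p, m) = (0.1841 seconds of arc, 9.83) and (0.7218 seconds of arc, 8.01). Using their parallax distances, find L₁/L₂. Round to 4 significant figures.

d₁ = 1/p₁ = 1/0.1841″ = 5.4318 pc; d₂ = 1/p₂ = 1/0.7218″ = 1.3854 pc.
M₁ = m₁ − 5 log₁₀ d₁ + 5 = 9.83 − 3.6747 + 5 = 11.1553.
M₂ = 8.01 − 0.7079 + 5 = 12.3021.
L₁/L₂ = 10^(0.4(M₂ − M₁)) = 10^(0.4 × 1.1468) = 10^0.45872 = 2.8755.

L₁/L₂ = 2.876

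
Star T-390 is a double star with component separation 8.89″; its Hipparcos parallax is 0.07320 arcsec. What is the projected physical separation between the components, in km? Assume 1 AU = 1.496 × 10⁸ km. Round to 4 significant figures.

d = 1/p = 1/0.07320″ = 13.661 pc.
At distance d (pc), an angle of θ arcsec spans θ·d AU: s = 8.89 × 13.661 = 121.45 AU.
= 121.45 × 1.496 × 10⁸ km = 1.8169 × 10^10 km.

1.817 × 10^10 km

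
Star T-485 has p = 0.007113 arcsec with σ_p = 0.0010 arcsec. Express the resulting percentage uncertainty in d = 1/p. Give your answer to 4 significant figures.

14.06%

For d = 1/p, |σ_d/d| = |σ_p/p|.
σ_p/p = 0.0010 / 0.007113 = 0.14059 = 14.059%.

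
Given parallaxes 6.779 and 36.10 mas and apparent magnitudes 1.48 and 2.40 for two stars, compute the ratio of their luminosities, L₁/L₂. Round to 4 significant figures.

d₁ = 1/p₁ = 1/0.006779″ = 147.51 pc; d₂ = 1/p₂ = 1/0.03610″ = 27.701 pc.
M₁ = m₁ − 5 log₁₀ d₁ + 5 = 1.48 − 10.8441 + 5 = -4.3641.
M₂ = 2.40 − 7.2125 + 5 = 0.1875.
L₁/L₂ = 10^(0.4(M₂ − M₁)) = 10^(0.4 × 4.5516) = 10^1.82064 = 66.167.

L₁/L₂ = 66.17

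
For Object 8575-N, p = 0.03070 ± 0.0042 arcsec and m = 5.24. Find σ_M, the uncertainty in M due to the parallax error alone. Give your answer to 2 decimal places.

M = m − 5 log₁₀ d + 5 = m + 5 log₁₀ p + 5, so ∂M/∂p = 5/(p ln 10).
σ_M = (5/ln 10) · (σ_p/p) = 2.1715 × 0.0042/0.03070 = 2.1715 × 0.13681 = 0.29708.

σ_M = 0.30 mag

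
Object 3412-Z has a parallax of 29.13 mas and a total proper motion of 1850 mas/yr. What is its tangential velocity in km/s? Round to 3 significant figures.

301 km/s

d = 1/p = 1/0.02913″ = 34.329 pc.
μ = 1850 mas/yr = 1.85 ″/yr.
v_t = 4.74 × μ × d = 4.74 × 1.85 × 34.329 = 301.03 km/s.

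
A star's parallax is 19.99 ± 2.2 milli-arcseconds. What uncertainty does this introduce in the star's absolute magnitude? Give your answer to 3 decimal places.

σ_M = 0.239 mag

M = m − 5 log₁₀ d + 5 = m + 5 log₁₀ p + 5, so ∂M/∂p = 5/(p ln 10).
σ_M = (5/ln 10) · (σ_p/p) = 2.1715 × 2.2/19.99 = 2.1715 × 0.11006 = 0.239.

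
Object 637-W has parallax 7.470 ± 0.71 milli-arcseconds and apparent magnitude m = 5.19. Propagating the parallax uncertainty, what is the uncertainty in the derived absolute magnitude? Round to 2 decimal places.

σ_M = 0.21 mag

M = m − 5 log₁₀ d + 5 = m + 5 log₁₀ p + 5, so ∂M/∂p = 5/(p ln 10).
σ_M = (5/ln 10) · (σ_p/p) = 2.1715 × 0.71/7.470 = 2.1715 × 0.095047 = 0.20639.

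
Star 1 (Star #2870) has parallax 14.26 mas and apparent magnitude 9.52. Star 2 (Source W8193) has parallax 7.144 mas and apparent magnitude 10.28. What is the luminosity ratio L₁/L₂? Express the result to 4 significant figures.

L₁/L₂ = 0.5054

d₁ = 1/p₁ = 1/0.01426″ = 70.126 pc; d₂ = 1/p₂ = 1/0.007144″ = 139.98 pc.
M₁ = m₁ − 5 log₁₀ d₁ + 5 = 9.52 − 9.2294 + 5 = 5.2906.
M₂ = 10.28 − 10.7303 + 5 = 4.5497.
L₁/L₂ = 10^(0.4(M₂ − M₁)) = 10^(0.4 × (-0.7409)) = 10^(-0.29636) = 0.50541.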